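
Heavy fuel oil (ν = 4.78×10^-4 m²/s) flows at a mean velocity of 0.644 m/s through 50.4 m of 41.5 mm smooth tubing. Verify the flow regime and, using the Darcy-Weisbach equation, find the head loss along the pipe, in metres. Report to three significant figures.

h_f ≈ 29.4 m

Re = VD/ν = 0.644·0.04150/4.78×10^-4 = 55.9 → laminar (Re < 2300)
f = 64/Re = 1.145
h_f = f(L/D)V²/(2g) = 1.145·(50.4/0.04150)·0.644²/(2·9.81) = 29.39 m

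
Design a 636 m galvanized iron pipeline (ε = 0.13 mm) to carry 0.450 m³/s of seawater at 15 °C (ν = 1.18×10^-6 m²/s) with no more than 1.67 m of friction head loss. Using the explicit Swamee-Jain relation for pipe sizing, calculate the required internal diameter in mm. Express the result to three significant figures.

D ≈ 634 mm

Swamee-Jain (Type III): D = 0.66·[ε^1.25·(LQ²/(gh_f))^4.75 + ν·Q^9.4·(L/(gh_f))^5.2]^0.04
LQ²/(gh_f) = 7.861; L/(gh_f) = 38.82
Term 1 = ε^1.25·(…)^4.75 = 0.249; Term 2 = ν·Q^9.4·(…)^5.2 = 0.119
D = 0.66·(0.249 + 0.119)^0.04 = 0.6341 m = 634 mm
Check: V = 1.42 m/s, Re = 7.66×10^5, f = 0.01507, h_f = 1.56 m ≈ 1.67 m ✓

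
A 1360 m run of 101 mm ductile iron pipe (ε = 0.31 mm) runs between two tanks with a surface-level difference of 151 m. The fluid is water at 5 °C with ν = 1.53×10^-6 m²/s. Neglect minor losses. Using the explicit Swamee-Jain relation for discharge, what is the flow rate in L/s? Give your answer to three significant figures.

Q ≈ 22.9 L/s

Swamee-Jain (Type II): Q = -0.965·√(gD⁵h_f/L)·ln[ε/(3.7D) + √(3.17ν²L/(gD³h_f))]
√(gD⁵h_f/L) = √(9.81·0.101⁵·151/1360) = 0.003383
ε/(3.7D) = 8.30×10^-4; √(3.17ν²L/(gD³h_f)) = 8.13×10^-5
Q = -0.965·0.003383·ln(9.109×10^-4) = 0.02286 m³/s
Check: V = 2.85 m/s, Re = 1.88×10^5, f = 0.02722, h_f = 152 m ≈ 151 m ✓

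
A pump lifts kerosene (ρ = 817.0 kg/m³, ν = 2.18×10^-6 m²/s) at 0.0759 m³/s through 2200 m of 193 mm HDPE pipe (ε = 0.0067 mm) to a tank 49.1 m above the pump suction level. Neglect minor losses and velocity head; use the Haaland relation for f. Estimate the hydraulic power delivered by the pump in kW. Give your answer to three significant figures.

V = 4Q/(πD²) = 2.594 m/s; Re = 2.30×10^5; ε/D = 3.47×10^-5; f = 0.01534
h_f = f(L/D)V²/2g = 59.98 m
Total head H = z + h_f = 49.1 + 59.98 = 109.1 m
P_hyd = ρgQH = 817.0·9.81·0.0759·109.1 = 66.35 kW

P_hyd ≈ 66.4 kW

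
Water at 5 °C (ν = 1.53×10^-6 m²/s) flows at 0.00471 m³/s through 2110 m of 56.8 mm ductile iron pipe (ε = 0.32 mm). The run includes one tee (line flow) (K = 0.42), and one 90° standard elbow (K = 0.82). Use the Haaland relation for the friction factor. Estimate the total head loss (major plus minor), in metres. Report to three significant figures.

H_L ≈ 214 m

V = 4Q/(πD²) = 1.859 m/s; V²/2g = 0.1761 m
Re = 6.90×10^4, ε/D = 0.00563 → f = 0.03269 (Haaland)
Major: h_f = f(L/D)·V²/2g = 0.03269·37148·0.1761 = 213.9 m
Minor: ΣK = 1.24; h_m = ΣK·V²/2g = 0.2184 m
Total H_L = 213.9 + 0.2184 = 214.1 m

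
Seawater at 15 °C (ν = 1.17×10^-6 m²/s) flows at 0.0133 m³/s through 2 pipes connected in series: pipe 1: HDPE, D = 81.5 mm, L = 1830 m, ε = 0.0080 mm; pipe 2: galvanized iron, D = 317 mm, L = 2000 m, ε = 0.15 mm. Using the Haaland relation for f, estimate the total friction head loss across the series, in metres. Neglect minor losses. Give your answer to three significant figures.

H ≈ 123 m

Pipe 1: V = 2.549 m/s, Re = 1.78×10^5, ε/D = 9.82×10^-5, f = 0.01649, h_1 = f(L/D)V²/2g = 122.7 m
Pipe 2: V = 0.1685 m/s, Re = 4.57×10^4, ε/D = 4.73×10^-4, f = 0.02253, h_2 = f(L/D)V²/2g = 0.2057 m
Series → Q common, losses add: H = Σh = 122.9 m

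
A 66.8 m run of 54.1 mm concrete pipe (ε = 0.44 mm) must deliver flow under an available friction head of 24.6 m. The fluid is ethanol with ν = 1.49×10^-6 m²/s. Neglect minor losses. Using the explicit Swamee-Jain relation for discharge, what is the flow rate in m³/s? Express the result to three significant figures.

Swamee-Jain (Type II): Q = -0.965·√(gD⁵h_f/L)·ln[ε/(3.7D) + √(3.17ν²L/(gD³h_f))]
√(gD⁵h_f/L) = √(9.81·0.0541⁵·24.6/66.8) = 0.001294
ε/(3.7D) = 0.00220; √(3.17ν²L/(gD³h_f)) = 1.11×10^-4
Q = -0.965·0.001294·ln(0.002309) = 0.007580 m³/s
Check: V = 3.30 m/s, Re = 1.20×10^5, f = 0.03619, h_f = 24.8 m ≈ 24.6 m ✓

Q ≈ 0.00758 m³/s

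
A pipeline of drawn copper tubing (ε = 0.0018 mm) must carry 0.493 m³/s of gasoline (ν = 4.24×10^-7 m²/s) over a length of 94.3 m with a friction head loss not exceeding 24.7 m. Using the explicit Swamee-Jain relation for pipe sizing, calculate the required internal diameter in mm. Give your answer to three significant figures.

Swamee-Jain (Type III): D = 0.66·[ε^1.25·(LQ²/(gh_f))^4.75 + ν·Q^9.4·(L/(gh_f))^5.2]^0.04
LQ²/(gh_f) = 0.09459; L/(gh_f) = 0.3892
Term 1 = ε^1.25·(…)^4.75 = 9.00×10^-13; Term 2 = ν·Q^9.4·(…)^5.2 = 4.06×10^-12
D = 0.66·(9.00×10^-13 + 4.06×10^-12)^0.04 = 0.2330 m = 233 mm
Check: V = 11.6 m/s, Re = 6.35×10^6, f = 0.009271, h_f = 25.6 m ≈ 24.7 m ✓

D ≈ 233 mm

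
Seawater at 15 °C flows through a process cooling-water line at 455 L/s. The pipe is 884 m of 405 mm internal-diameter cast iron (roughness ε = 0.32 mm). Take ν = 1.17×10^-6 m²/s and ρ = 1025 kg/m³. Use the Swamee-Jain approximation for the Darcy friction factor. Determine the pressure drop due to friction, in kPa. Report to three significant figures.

V = 4Q/(πD²) = 4·0.455/(π·0.405²) = 3.532 m/s
Re = VD/ν = 3.532·0.405/1.17×10^-6 = 1.22×10^6 → turbulent
ε/D = 0.32/405 = 7.90×10^-4
Swamee-Jain: f = 0.01894
h_f = f(L/D)V²/(2g) = 0.01894·(884/0.405)·3.532²/(2·9.81) = 26.28 m
Δp = ρg·h_f = 1025·9.81·26.28 = 264.3 kPa

Δp ≈ 264 kPa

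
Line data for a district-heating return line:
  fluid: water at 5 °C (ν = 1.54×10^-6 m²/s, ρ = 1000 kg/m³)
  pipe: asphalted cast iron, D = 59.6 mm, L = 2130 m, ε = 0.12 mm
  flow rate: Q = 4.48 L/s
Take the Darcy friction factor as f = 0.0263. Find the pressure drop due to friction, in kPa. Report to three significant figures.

Δp ≈ 1210 kPa

V = 4Q/(πD²) = 4·0.00448/(π·0.0596²) = 1.606 m/s
h_f = f(L/D)V²/(2g) = 0.02630·(2130/0.0596)·1.606²/(2·9.81) = 123.5 m
Δp = ρg·h_f = 1000·9.81·123.5 = 1212 kPa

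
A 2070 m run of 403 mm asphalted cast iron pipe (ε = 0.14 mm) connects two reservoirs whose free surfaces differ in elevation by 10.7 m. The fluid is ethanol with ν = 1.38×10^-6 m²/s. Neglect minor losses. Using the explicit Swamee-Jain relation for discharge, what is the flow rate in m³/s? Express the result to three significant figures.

Swamee-Jain (Type II): Q = -0.965·√(gD⁵h_f/L)·ln[ε/(3.7D) + √(3.17ν²L/(gD³h_f))]
√(gD⁵h_f/L) = √(9.81·0.403⁵·10.7/2070) = 0.02322
ε/(3.7D) = 9.39×10^-5; √(3.17ν²L/(gD³h_f)) = 4.26×10^-5
Q = -0.965·0.02322·ln(1.365×10^-4) = 0.1994 m³/s
Check: V = 1.56 m/s, Re = 4.56×10^5, f = 0.01684, h_f = 10.8 m ≈ 10.7 m ✓

Q ≈ 0.199 m³/s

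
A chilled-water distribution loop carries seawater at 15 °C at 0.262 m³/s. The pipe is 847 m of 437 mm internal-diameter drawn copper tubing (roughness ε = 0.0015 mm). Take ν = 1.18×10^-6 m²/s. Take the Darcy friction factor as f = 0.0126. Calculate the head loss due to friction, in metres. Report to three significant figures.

h_f ≈ 3.80 m

V = 4Q/(πD²) = 4·0.262/(π·0.437²) = 1.747 m/s
h_f = f(L/D)V²/(2g) = 0.01260·(847/0.437)·1.747²/(2·9.81) = 3.798 m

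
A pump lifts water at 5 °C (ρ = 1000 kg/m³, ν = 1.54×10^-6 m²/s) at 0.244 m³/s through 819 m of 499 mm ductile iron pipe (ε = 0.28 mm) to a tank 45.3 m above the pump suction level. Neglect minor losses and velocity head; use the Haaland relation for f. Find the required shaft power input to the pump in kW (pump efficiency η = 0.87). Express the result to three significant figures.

P_shaft ≈ 131 kW

V = 4Q/(πD²) = 1.248 m/s; Re = 4.04×10^5; ε/D = 5.61×10^-4; f = 0.01812
h_f = f(L/D)V²/2g = 2.360 m
Total head H = z + h_f = 45.3 + 2.360 = 47.66 m
P_hyd = ρgQH = 1000·9.81·0.244·47.66 = 114.1 kW
P_shaft = P_hyd/η = 114.1/0.87 = 131.1 kW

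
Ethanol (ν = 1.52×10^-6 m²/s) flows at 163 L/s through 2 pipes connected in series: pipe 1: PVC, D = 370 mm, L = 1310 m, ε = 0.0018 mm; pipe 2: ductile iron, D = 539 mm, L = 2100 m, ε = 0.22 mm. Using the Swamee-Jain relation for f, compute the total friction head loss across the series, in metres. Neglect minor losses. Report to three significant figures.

Pipe 1: V = 1.516 m/s, Re = 3.69×10^5, ε/D = 4.86×10^-6, f = 0.01390, h_1 = f(L/D)V²/2g = 5.764 m
Pipe 2: V = 0.7144 m/s, Re = 2.53×10^5, ε/D = 4.08×10^-4, f = 0.01803, h_2 = f(L/D)V²/2g = 1.827 m
Series → Q common, losses add: H = Σh = 7.591 m

H ≈ 7.59 m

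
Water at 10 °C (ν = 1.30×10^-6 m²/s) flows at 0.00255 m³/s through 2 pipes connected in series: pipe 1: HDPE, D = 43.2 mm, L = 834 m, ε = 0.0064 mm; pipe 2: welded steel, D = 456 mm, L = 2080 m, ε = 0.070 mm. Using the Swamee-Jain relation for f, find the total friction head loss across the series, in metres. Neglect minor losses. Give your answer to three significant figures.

Pipe 1: V = 1.740 m/s, Re = 5.78×10^4, ε/D = 1.48×10^-4, f = 0.02074, h_1 = f(L/D)V²/2g = 61.76 m
Pipe 2: V = 0.01561 m/s, Re = 5480, ε/D = 1.54×10^-4, f = 0.03702, h_2 = f(L/D)V²/2g = 0.002099 m
Series → Q common, losses add: H = Σh = 61.76 m

H ≈ 61.8 m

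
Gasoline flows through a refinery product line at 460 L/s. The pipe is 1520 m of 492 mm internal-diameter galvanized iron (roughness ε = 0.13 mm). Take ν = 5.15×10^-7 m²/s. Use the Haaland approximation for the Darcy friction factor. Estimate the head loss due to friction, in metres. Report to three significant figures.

h_f ≈ 13.7 m

V = 4Q/(πD²) = 4·0.460/(π·0.492²) = 2.420 m/s
Re = VD/ν = 2.420·0.492/5.15×10^-7 = 2.31×10^6 → turbulent
ε/D = 0.13/492 = 2.64×10^-4
Haaland: f = 0.01489
h_f = f(L/D)V²/(2g) = 0.01489·(1520/0.492)·2.420²/(2·9.81) = 13.72 m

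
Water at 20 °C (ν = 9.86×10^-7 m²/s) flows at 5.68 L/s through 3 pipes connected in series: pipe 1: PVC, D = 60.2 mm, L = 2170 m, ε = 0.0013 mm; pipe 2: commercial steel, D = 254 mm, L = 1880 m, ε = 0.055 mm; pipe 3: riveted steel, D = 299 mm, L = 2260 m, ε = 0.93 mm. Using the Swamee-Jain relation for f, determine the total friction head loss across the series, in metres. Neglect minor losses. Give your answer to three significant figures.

Pipe 1: V = 1.996 m/s, Re = 1.22×10^5, ε/D = 2.16×10^-5, f = 0.01730, h_1 = f(L/D)V²/2g = 126.5 m
Pipe 2: V = 0.1121 m/s, Re = 2.89×10^4, ε/D = 2.17×10^-4, f = 0.02423, h_2 = f(L/D)V²/2g = 0.1149 m
Pipe 3: V = 0.08089 m/s, Re = 2.45×10^4, ε/D = 0.00311, f = 0.03124, h_3 = f(L/D)V²/2g = 0.07877 m
Series → Q common, losses add: H = Σh = 126.7 m

H ≈ 127 m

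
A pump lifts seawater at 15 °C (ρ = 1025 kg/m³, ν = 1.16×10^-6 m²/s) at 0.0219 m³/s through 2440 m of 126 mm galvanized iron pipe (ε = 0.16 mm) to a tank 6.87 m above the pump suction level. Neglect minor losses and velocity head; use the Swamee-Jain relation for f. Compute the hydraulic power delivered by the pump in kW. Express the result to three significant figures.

P_hyd ≈ 16.4 kW

V = 4Q/(πD²) = 1.756 m/s; Re = 1.91×10^5; ε/D = 0.00127; f = 0.02225
h_f = f(L/D)V²/2g = 67.75 m
Total head H = z + h_f = 6.87 + 67.75 = 74.62 m
P_hyd = ρgQH = 1025·9.81·0.0219·74.62 = 16.43 kW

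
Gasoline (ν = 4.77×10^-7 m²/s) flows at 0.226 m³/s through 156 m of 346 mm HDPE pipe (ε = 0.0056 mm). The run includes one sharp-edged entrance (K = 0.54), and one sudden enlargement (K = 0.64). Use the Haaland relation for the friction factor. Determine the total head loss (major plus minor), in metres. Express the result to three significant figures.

H_L ≈ 1.81 m

V = 4Q/(πD²) = 2.404 m/s; V²/2g = 0.2945 m
Re = 1.74×10^6, ε/D = 1.62×10^-5 → f = 0.01101 (Haaland)
Major: h_f = f(L/D)·V²/2g = 0.01101·450.9·0.2945 = 1.462 m
Minor: ΣK = 1.18; h_m = ΣK·V²/2g = 0.3475 m
Total H_L = 1.462 + 0.3475 = 1.810 m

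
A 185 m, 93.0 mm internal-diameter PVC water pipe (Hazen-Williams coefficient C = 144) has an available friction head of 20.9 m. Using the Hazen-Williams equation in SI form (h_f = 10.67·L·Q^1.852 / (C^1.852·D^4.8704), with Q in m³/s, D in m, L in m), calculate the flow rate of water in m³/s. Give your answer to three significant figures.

Q ≈ 0.0239 m³/s

Rearranging: Q = [h_f·C^1.852·D^4.8704 / (10.67·L)]^(1/1.852)
Q = [20.9·144^1.852·0.0930^4.8704 / (10.67·185)]^0.540 = 0.02394 m³/s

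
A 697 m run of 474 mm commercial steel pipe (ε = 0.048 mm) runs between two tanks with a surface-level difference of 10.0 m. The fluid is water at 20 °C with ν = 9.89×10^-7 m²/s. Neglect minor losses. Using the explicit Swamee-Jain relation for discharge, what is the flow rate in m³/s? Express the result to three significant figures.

Q ≈ 0.565 m³/s

Swamee-Jain (Type II): Q = -0.965·√(gD⁵h_f/L)·ln[ε/(3.7D) + √(3.17ν²L/(gD³h_f))]
√(gD⁵h_f/L) = √(9.81·0.474⁵·10.0/697) = 0.05803
ε/(3.7D) = 2.74×10^-5; √(3.17ν²L/(gD³h_f)) = 1.44×10^-5
Q = -0.965·0.05803·ln(4.175×10^-5) = 0.5647 m³/s
Check: V = 3.20 m/s, Re = 1.53×10^6, f = 0.01311, h_f = 10.1 m ≈ 10.0 m ✓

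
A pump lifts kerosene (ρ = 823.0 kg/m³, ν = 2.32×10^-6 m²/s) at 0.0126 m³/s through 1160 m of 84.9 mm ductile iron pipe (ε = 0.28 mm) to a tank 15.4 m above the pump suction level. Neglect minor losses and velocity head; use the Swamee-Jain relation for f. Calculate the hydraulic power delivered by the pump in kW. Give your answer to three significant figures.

V = 4Q/(πD²) = 2.226 m/s; Re = 8.14×10^4; ε/D = 0.00330; f = 0.02863
h_f = f(L/D)V²/2g = 98.78 m
Total head H = z + h_f = 15.4 + 98.78 = 114.2 m
P_hyd = ρgQH = 823.0·9.81·0.0126·114.2 = 11.62 kW

P_hyd ≈ 11.6 kW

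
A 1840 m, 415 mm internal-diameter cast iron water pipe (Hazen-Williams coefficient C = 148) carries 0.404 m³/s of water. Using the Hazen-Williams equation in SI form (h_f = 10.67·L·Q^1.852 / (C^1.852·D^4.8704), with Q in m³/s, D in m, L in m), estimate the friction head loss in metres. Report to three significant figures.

h_f ≈ 25.4 m

h_f = 10.67·1840·0.404^1.852 / (148^1.852·0.415^4.8704) = 25.41 m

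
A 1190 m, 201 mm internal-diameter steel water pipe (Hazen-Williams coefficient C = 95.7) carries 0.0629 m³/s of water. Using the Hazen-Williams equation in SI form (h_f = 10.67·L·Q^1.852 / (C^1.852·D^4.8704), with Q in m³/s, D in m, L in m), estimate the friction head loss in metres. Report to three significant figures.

h_f = 10.67·1190·0.0629^1.852 / (95.7^1.852·0.201^4.8704) = 40.17 m

h_f ≈ 40.2 m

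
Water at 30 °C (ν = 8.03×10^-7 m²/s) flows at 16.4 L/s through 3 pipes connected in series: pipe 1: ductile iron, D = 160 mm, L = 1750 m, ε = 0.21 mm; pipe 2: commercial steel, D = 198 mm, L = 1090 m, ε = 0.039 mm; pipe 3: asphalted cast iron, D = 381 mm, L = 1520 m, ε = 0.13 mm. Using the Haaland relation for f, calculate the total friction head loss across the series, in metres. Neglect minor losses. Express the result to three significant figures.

Pipe 1: V = 0.8157 m/s, Re = 1.63×10^5, ε/D = 0.00131, f = 0.02230, h_1 = f(L/D)V²/2g = 8.272 m
Pipe 2: V = 0.5326 m/s, Re = 1.31×10^5, ε/D = 1.97×10^-4, f = 0.01791, h_2 = f(L/D)V²/2g = 1.426 m
Pipe 3: V = 0.1438 m/s, Re = 6.83×10^4, ε/D = 3.41×10^-4, f = 0.02059, h_3 = f(L/D)V²/2g = 0.08662 m
Series → Q common, losses add: H = Σh = 9.784 m

H ≈ 9.78 m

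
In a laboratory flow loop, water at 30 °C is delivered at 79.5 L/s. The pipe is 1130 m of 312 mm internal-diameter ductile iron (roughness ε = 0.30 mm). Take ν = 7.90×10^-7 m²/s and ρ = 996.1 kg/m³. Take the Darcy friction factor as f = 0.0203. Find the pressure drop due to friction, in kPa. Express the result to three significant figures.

Δp ≈ 39.6 kPa

V = 4Q/(πD²) = 4·0.0795/(π·0.312²) = 1.040 m/s
h_f = f(L/D)V²/(2g) = 0.02030·(1130/0.312)·1.040²/(2·9.81) = 4.052 m
Δp = ρg·h_f = 996.1·9.81·4.052 = 39.59 kPa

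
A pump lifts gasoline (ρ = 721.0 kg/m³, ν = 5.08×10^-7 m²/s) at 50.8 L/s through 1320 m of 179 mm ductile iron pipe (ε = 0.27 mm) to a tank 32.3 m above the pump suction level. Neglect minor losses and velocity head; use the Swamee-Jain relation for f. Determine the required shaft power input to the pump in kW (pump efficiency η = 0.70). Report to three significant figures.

V = 4Q/(πD²) = 2.019 m/s; Re = 7.11×10^5; ε/D = 0.00151; f = 0.02217
h_f = f(L/D)V²/2g = 33.96 m
Total head H = z + h_f = 32.3 + 33.96 = 66.26 m
P_hyd = ρgQH = 721.0·9.81·0.0508·66.26 = 23.81 kW
P_shaft = P_hyd/η = 23.81/0.70 = 34.01 kW

P_shaft ≈ 34.0 kW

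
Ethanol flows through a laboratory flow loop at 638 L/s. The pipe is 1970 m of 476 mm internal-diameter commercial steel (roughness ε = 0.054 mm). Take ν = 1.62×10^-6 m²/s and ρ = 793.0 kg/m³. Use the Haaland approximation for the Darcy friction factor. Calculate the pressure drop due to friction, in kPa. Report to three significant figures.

V = 4Q/(πD²) = 4·0.638/(π·0.476²) = 3.585 m/s
Re = VD/ν = 3.585·0.476/1.62×10^-6 = 1.05×10^6 → turbulent
ε/D = 0.054/476 = 1.13×10^-4
Haaland: f = 0.01347
h_f = f(L/D)V²/(2g) = 0.01347·(1970/0.476)·3.585²/(2·9.81) = 36.52 m
Δp = ρg·h_f = 793.0·9.81·36.52 = 284.1 kPa

Δp ≈ 284 kPa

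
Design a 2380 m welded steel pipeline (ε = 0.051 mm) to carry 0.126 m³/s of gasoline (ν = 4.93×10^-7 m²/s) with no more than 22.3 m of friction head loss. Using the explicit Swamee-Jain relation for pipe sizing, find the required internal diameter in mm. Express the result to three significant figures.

D ≈ 292 mm

Swamee-Jain (Type III): D = 0.66·[ε^1.25·(LQ²/(gh_f))^4.75 + ν·Q^9.4·(L/(gh_f))^5.2]^0.04
LQ²/(gh_f) = 0.1727; L/(gh_f) = 10.88
Term 1 = ε^1.25·(…)^4.75 = 1.03×10^-9; Term 2 = ν·Q^9.4·(…)^5.2 = 4.23×10^-10
D = 0.66·(1.03×10^-9 + 4.23×10^-10)^0.04 = 0.2924 m = 292 mm
Check: V = 1.88 m/s, Re = 1.11×10^6, f = 0.01439, h_f = 21.0 m ≈ 22.3 m ✓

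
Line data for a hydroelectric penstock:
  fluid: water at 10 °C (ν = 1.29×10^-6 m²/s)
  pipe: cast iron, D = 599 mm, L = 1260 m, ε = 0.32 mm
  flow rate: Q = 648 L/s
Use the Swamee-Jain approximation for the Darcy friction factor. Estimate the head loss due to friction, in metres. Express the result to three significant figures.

V = 4Q/(πD²) = 4·0.648/(π·0.599²) = 2.299 m/s
Re = VD/ν = 2.299·0.599/1.29×10^-6 = 1.07×10^6 → turbulent
ε/D = 0.32/599 = 5.34×10^-4
Swamee-Jain: f = 0.01750
h_f = f(L/D)V²/(2g) = 0.01750·(1260/0.599)·2.299²/(2·9.81) = 9.918 m

h_f ≈ 9.92 m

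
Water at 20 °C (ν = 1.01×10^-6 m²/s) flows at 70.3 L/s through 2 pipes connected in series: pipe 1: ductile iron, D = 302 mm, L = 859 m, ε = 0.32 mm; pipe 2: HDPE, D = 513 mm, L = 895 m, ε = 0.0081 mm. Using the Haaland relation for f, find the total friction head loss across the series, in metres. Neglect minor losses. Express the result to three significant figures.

H ≈ 3.07 m

Pipe 1: V = 0.9814 m/s, Re = 2.93×10^5, ε/D = 0.00106, f = 0.02079, h_1 = f(L/D)V²/2g = 2.903 m
Pipe 2: V = 0.3401 m/s, Re = 1.73×10^5, ε/D = 1.58×10^-5, f = 0.01604, h_2 = f(L/D)V²/2g = 0.1650 m
Series → Q common, losses add: H = Σh = 3.068 m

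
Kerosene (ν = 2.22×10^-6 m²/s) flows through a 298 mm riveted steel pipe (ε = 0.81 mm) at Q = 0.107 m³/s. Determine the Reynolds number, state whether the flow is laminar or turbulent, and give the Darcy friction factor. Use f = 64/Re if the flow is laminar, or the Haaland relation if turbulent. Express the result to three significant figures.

V = 4Q/(πD²) = 1.534 m/s
Re = VD/ν = 1.534·0.298/2.22×10^-6 = 2.06×10^5
Re > 4000 → turbulent; ε/D = 0.00272
Haaland: f = 0.02613

Re ≈ 2.06×10^5; turbulent; f ≈ 0.0261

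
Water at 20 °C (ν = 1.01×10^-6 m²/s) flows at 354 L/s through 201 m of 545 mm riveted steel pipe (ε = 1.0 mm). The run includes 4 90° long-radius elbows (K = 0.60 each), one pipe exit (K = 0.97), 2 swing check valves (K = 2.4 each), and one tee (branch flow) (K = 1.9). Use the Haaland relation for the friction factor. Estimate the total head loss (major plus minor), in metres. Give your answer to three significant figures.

H_L ≈ 2.18 m

V = 4Q/(πD²) = 1.517 m/s; V²/2g = 0.1174 m
Re = 8.19×10^5, ε/D = 0.00183 → f = 0.02315 (Haaland)
Major: h_f = f(L/D)·V²/2g = 0.02315·368.8·0.1174 = 1.002 m
Minor: ΣK = 10.1; h_m = ΣK·V²/2g = 1.182 m
Total H_L = 1.002 + 1.182 = 2.184 m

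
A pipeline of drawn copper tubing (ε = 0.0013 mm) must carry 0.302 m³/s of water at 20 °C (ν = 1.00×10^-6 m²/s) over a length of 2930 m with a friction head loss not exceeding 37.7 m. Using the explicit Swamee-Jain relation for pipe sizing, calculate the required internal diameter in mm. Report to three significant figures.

Swamee-Jain (Type III): D = 0.66·[ε^1.25·(LQ²/(gh_f))^4.75 + ν·Q^9.4·(L/(gh_f))^5.2]^0.04
LQ²/(gh_f) = 0.7226; L/(gh_f) = 7.922
Term 1 = ε^1.25·(…)^4.75 = 9.38×10^-9; Term 2 = ν·Q^9.4·(…)^5.2 = 6.11×10^-7
D = 0.66·(9.38×10^-9 + 6.11×10^-7)^0.04 = 0.3726 m = 373 mm
Check: V = 2.77 m/s, Re = 1.03×10^6, f = 0.01164, h_f = 35.8 m ≈ 37.7 m ✓

D ≈ 373 mm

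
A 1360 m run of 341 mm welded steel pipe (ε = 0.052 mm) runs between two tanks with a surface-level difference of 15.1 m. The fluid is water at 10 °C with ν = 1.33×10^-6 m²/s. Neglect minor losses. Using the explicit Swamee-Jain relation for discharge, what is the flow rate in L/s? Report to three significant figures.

Swamee-Jain (Type II): Q = -0.965·√(gD⁵h_f/L)·ln[ε/(3.7D) + √(3.17ν²L/(gD³h_f))]
√(gD⁵h_f/L) = √(9.81·0.341⁵·15.1/1360) = 0.02241
ε/(3.7D) = 4.12×10^-5; √(3.17ν²L/(gD³h_f)) = 3.60×10^-5
Q = -0.965·0.02241·ln(7.725×10^-5) = 0.2048 m³/s
Check: V = 2.24 m/s, Re = 5.75×10^5, f = 0.01485, h_f = 15.2 m ≈ 15.1 m ✓

Q ≈ 205 L/s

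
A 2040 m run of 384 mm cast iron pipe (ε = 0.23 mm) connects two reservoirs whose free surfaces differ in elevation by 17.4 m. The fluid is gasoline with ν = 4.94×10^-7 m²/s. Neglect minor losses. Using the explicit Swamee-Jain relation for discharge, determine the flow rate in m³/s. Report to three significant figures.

Q ≈ 0.221 m³/s

Swamee-Jain (Type II): Q = -0.965·√(gD⁵h_f/L)·ln[ε/(3.7D) + √(3.17ν²L/(gD³h_f))]
√(gD⁵h_f/L) = √(9.81·0.384⁵·17.4/2040) = 0.02643
ε/(3.7D) = 1.62×10^-4; √(3.17ν²L/(gD³h_f)) = 1.28×10^-5
Q = -0.965·0.02643·ln(1.747×10^-4) = 0.2207 m³/s
Check: V = 1.91 m/s, Re = 1.48×10^6, f = 0.01778, h_f = 17.5 m ≈ 17.4 m ✓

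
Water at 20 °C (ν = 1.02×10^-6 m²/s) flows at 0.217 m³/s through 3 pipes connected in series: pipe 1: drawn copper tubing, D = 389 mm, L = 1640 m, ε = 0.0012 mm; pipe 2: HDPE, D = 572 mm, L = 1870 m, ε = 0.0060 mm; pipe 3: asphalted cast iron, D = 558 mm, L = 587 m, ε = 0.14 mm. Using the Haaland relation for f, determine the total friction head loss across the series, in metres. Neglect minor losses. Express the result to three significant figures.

Pipe 1: V = 1.826 m/s, Re = 6.96×10^5, ε/D = 3.08×10^-6, f = 0.01236, h_1 = f(L/D)V²/2g = 8.857 m
Pipe 2: V = 0.8445 m/s, Re = 4.74×10^5, ε/D = 1.05×10^-5, f = 0.01331, h_2 = f(L/D)V²/2g = 1.581 m
Pipe 3: V = 0.8874 m/s, Re = 4.85×10^5, ε/D = 2.51×10^-4, f = 0.01578, h_3 = f(L/D)V²/2g = 0.6662 m
Series → Q common, losses add: H = Σh = 11.10 m

H ≈ 11.1 m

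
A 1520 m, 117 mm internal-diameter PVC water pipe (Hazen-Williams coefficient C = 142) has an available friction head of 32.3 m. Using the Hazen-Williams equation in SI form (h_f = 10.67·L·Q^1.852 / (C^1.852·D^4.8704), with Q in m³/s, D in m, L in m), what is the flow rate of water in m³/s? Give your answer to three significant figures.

Q ≈ 0.0175 m³/s

Rearranging: Q = [h_f·C^1.852·D^4.8704 / (10.67·L)]^(1/1.852)
Q = [32.3·142^1.852·0.117^4.8704 / (10.67·1520)]^0.540 = 0.01752 m³/s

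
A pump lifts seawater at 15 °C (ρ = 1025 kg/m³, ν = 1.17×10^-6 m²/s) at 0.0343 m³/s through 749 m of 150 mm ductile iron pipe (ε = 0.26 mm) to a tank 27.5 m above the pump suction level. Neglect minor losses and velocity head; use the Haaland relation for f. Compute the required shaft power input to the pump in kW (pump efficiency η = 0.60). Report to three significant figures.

V = 4Q/(πD²) = 1.941 m/s; Re = 2.49×10^5; ε/D = 0.00173; f = 0.02330
h_f = f(L/D)V²/2g = 22.34 m
Total head H = z + h_f = 27.5 + 22.34 = 49.84 m
P_hyd = ρgQH = 1025·9.81·0.0343·49.84 = 17.19 kW
P_shaft = P_hyd/η = 17.19/0.60 = 28.65 kW

P_shaft ≈ 28.6 kW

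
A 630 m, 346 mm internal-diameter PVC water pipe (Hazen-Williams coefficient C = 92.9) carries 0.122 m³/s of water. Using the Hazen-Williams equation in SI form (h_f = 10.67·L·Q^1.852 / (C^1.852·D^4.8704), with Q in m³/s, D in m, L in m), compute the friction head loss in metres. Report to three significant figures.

h_f ≈ 5.44 m

h_f = 10.67·630·0.122^1.852 / (92.9^1.852·0.346^4.8704) = 5.440 m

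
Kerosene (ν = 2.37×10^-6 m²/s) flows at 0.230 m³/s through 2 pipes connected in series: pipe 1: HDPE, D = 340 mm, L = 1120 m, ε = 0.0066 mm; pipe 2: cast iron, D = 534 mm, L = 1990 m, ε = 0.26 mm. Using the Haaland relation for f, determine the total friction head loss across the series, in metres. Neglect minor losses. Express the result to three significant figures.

H ≈ 18.8 m

Pipe 1: V = 2.533 m/s, Re = 3.63×10^5, ε/D = 1.94×10^-5, f = 0.01402, h_1 = f(L/D)V²/2g = 15.11 m
Pipe 2: V = 1.027 m/s, Re = 2.31×10^5, ε/D = 4.87×10^-4, f = 0.01834, h_2 = f(L/D)V²/2g = 3.674 m
Series → Q common, losses add: H = Σh = 18.79 m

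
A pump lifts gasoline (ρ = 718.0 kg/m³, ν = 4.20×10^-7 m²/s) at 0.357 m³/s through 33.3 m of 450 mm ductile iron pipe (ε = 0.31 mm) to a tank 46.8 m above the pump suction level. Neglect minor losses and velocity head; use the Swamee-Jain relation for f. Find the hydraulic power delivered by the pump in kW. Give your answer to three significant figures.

P_hyd ≈ 119 kW

V = 4Q/(πD²) = 2.245 m/s; Re = 2.41×10^6; ε/D = 6.89×10^-4; f = 0.01820
h_f = f(L/D)V²/2g = 0.3458 m
Total head H = z + h_f = 46.8 + 0.3458 = 47.15 m
P_hyd = ρgQH = 718.0·9.81·0.357·47.15 = 118.6 kW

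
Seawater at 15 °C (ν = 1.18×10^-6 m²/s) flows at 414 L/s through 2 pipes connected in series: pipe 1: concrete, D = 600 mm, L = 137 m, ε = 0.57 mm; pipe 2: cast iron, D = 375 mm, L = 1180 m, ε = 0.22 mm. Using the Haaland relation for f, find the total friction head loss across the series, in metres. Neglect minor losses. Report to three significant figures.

H ≈ 40.3 m

Pipe 1: V = 1.464 m/s, Re = 7.45×10^5, ε/D = 9.50×10^-4, f = 0.01980, h_1 = f(L/D)V²/2g = 0.4940 m
Pipe 2: V = 3.748 m/s, Re = 1.19×10^6, ε/D = 5.87×10^-4, f = 0.01768, h_2 = f(L/D)V²/2g = 39.84 m
Series → Q common, losses add: H = Σh = 40.34 m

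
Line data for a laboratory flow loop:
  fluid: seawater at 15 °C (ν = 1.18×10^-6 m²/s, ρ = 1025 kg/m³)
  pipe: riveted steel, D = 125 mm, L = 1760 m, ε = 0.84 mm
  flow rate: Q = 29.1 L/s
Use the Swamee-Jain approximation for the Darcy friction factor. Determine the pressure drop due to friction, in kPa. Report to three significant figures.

Δp ≈ 1370 kPa

V = 4Q/(πD²) = 4·0.0291/(π·0.125²) = 2.371 m/s
Re = VD/ν = 2.371·0.125/1.18×10^-6 = 2.51×10^5 → turbulent
ε/D = 0.84/125 = 0.00672
Swamee-Jain: f = 0.03373
h_f = f(L/D)V²/(2g) = 0.03373·(1760/0.125)·2.371²/(2·9.81) = 136.1 m
Δp = ρg·h_f = 1025·9.81·136.1 = 1369 kPa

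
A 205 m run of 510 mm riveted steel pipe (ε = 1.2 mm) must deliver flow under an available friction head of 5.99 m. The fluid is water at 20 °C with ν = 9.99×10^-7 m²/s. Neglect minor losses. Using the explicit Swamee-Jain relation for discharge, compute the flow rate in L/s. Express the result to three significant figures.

Q ≈ 705 L/s

Swamee-Jain (Type II): Q = -0.965·√(gD⁵h_f/L)·ln[ε/(3.7D) + √(3.17ν²L/(gD³h_f))]
√(gD⁵h_f/L) = √(9.81·0.510⁵·5.99/205) = 0.09945
ε/(3.7D) = 6.36×10^-4; √(3.17ν²L/(gD³h_f)) = 9.12×10^-6
Q = -0.965·0.09945·ln(6.451×10^-4) = 0.7050 m³/s
Check: V = 3.45 m/s, Re = 1.76×10^6, f = 0.02461, h_f = 6.00 m ≈ 5.99 m ✓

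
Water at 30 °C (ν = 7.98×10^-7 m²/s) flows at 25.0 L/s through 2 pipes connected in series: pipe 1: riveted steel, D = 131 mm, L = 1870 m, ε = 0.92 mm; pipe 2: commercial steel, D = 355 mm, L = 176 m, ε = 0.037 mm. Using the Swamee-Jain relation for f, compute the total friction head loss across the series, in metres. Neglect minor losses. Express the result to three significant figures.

H ≈ 85.4 m

Pipe 1: V = 1.855 m/s, Re = 3.04×10^5, ε/D = 0.00702, f = 0.03412, h_1 = f(L/D)V²/2g = 85.42 m
Pipe 2: V = 0.2526 m/s, Re = 1.12×10^5, ε/D = 1.04×10^-4, f = 0.01809, h_2 = f(L/D)V²/2g = 0.02916 m
Series → Q common, losses add: H = Σh = 85.45 m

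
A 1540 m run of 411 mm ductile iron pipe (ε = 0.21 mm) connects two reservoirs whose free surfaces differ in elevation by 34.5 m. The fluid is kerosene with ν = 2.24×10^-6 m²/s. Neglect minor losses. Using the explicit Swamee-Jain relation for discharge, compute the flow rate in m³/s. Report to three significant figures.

Swamee-Jain (Type II): Q = -0.965·√(gD⁵h_f/L)·ln[ε/(3.7D) + √(3.17ν²L/(gD³h_f))]
√(gD⁵h_f/L) = √(9.81·0.411⁵·34.5/1540) = 0.05077
ε/(3.7D) = 1.38×10^-4; √(3.17ν²L/(gD³h_f)) = 3.23×10^-5
Q = -0.965·0.05077·ln(1.704×10^-4) = 0.4251 m³/s
Check: V = 3.20 m/s, Re = 5.88×10^5, f = 0.01771, h_f = 34.7 m ≈ 34.5 m ✓

Q ≈ 0.425 m³/s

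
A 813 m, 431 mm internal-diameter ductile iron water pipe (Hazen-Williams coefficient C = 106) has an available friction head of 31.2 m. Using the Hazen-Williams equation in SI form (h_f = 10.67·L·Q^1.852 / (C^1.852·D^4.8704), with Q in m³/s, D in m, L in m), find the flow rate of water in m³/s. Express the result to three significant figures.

Rearranging: Q = [h_f·C^1.852·D^4.8704 / (10.67·L)]^(1/1.852)
Q = [31.2·106^1.852·0.431^4.8704 / (10.67·813)]^0.540 = 0.5551 m³/s

Q ≈ 0.555 m³/s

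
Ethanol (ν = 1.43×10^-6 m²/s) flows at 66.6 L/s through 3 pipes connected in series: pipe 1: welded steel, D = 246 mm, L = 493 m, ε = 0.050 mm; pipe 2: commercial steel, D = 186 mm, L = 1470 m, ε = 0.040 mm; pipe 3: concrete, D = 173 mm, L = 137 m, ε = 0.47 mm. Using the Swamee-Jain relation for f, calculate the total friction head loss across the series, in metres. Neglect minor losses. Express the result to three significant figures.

H ≈ 51.3 m

Pipe 1: V = 1.401 m/s, Re = 2.41×10^5, ε/D = 2.03×10^-4, f = 0.01675, h_1 = f(L/D)V²/2g = 3.360 m
Pipe 2: V = 2.451 m/s, Re = 3.19×10^5, ε/D = 2.15×10^-4, f = 0.01632, h_2 = f(L/D)V²/2g = 39.50 m
Pipe 3: V = 2.833 m/s, Re = 3.43×10^5, ε/D = 0.00272, f = 0.02601, h_3 = f(L/D)V²/2g = 8.428 m
Series → Q common, losses add: H = Σh = 51.29 m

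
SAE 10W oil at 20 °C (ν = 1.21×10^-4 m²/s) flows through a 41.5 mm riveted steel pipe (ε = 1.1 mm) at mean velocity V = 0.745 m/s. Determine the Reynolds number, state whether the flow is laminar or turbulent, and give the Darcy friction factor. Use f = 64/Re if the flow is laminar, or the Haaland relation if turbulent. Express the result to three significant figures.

Re = VD/ν = 0.7450·0.0415/1.21×10^-4 = 256
Re < 2300 → laminar → f = 64/Re = 0.2505

Re ≈ 256; laminar; f = 64/Re ≈ 0.250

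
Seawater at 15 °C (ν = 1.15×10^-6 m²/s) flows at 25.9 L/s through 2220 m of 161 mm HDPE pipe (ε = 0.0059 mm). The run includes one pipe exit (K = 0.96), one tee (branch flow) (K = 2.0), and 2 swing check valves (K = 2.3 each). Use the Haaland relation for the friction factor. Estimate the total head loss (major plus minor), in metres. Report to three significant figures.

V = 4Q/(πD²) = 1.272 m/s; V²/2g = 0.08249 m
Re = 1.78×10^5, ε/D = 3.66×10^-5 → f = 0.01608 (Haaland)
Major: h_f = f(L/D)·V²/2g = 0.01608·13789·0.08249 = 18.29 m
Minor: ΣK = 7.56; h_m = ΣK·V²/2g = 0.6236 m
Total H_L = 18.29 + 0.6236 = 18.91 m

H_L ≈ 18.9 m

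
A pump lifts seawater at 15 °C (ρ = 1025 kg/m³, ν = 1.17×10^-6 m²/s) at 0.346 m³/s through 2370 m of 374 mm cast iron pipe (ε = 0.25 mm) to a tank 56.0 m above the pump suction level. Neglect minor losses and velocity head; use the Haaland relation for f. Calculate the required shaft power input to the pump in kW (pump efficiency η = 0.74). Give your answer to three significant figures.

P_shaft ≈ 538 kW

V = 4Q/(πD²) = 3.150 m/s; Re = 1.01×10^6; ε/D = 6.68×10^-4; f = 0.01823
h_f = f(L/D)V²/2g = 58.41 m
Total head H = z + h_f = 56.0 + 58.41 = 114.4 m
P_hyd = ρgQH = 1025·9.81·0.346·114.4 = 398.1 kW
P_shaft = P_hyd/η = 398.1/0.74 = 537.9 kW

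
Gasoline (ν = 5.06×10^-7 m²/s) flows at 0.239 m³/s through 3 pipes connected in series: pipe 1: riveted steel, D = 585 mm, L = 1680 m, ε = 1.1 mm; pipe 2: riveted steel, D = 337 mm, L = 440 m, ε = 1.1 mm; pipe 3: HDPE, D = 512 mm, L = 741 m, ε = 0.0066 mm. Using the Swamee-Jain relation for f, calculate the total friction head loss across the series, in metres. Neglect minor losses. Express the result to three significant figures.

Pipe 1: V = 0.8892 m/s, Re = 1.03×10^6, ε/D = 0.00188, f = 0.02330, h_1 = f(L/D)V²/2g = 2.697 m
Pipe 2: V = 2.679 m/s, Re = 1.78×10^6, ε/D = 0.00326, f = 0.02691, h_2 = f(L/D)V²/2g = 12.86 m
Pipe 3: V = 1.161 m/s, Re = 1.17×10^6, ε/D = 1.29×10^-5, f = 0.01164, h_3 = f(L/D)V²/2g = 1.157 m
Series → Q common, losses add: H = Σh = 16.71 m

H ≈ 16.7 m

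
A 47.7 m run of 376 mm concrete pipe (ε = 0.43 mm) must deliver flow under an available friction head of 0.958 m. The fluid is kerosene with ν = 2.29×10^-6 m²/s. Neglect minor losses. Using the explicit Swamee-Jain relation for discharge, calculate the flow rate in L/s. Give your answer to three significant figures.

Q ≈ 296 L/s

Swamee-Jain (Type II): Q = -0.965·√(gD⁵h_f/L)·ln[ε/(3.7D) + √(3.17ν²L/(gD³h_f))]
√(gD⁵h_f/L) = √(9.81·0.376⁵·0.958/47.7) = 0.03848
ε/(3.7D) = 3.09×10^-4; √(3.17ν²L/(gD³h_f)) = 3.98×10^-5
Q = -0.965·0.03848·ln(3.489×10^-4) = 0.2956 m³/s
Check: V = 2.66 m/s, Re = 4.37×10^5, f = 0.02104, h_f = 0.964 m ≈ 0.958 m ✓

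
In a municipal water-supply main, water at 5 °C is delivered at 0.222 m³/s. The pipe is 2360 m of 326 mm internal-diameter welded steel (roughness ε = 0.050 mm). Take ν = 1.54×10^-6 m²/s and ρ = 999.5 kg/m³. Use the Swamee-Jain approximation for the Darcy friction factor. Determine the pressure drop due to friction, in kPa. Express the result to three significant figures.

Δp ≈ 381 kPa

V = 4Q/(πD²) = 4·0.222/(π·0.326²) = 2.660 m/s
Re = VD/ν = 2.660·0.326/1.54×10^-6 = 5.63×10^5 → turbulent
ε/D = 0.050/326 = 1.53×10^-4
Swamee-Jain: f = 0.01489
h_f = f(L/D)V²/(2g) = 0.01489·(2360/0.326)·2.660²/(2·9.81) = 38.85 m
Δp = ρg·h_f = 999.5·9.81·38.85 = 381.0 kPa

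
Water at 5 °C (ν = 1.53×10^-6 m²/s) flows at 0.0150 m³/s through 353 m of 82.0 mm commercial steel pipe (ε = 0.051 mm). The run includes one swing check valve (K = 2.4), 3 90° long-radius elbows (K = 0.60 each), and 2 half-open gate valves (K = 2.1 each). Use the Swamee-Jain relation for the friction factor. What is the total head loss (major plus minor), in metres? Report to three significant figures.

H_L ≈ 38.9 m

V = 4Q/(πD²) = 2.840 m/s; V²/2g = 0.4112 m
Re = 1.52×10^5, ε/D = 6.22×10^-4 → f = 0.02002 (Swamee-Jain)
Major: h_f = f(L/D)·V²/2g = 0.02002·4305·0.4112 = 35.43 m
Minor: ΣK = 8.40; h_m = ΣK·V²/2g = 3.454 m
Total H_L = 35.43 + 3.454 = 38.89 m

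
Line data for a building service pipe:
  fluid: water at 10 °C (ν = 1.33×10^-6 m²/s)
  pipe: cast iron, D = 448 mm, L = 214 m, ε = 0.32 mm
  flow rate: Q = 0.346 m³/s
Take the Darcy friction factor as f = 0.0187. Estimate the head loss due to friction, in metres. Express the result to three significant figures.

h_f ≈ 2.19 m

V = 4Q/(πD²) = 4·0.346/(π·0.448²) = 2.195 m/s
h_f = f(L/D)V²/(2g) = 0.01870·(214/0.448)·2.195²/(2·9.81) = 2.194 m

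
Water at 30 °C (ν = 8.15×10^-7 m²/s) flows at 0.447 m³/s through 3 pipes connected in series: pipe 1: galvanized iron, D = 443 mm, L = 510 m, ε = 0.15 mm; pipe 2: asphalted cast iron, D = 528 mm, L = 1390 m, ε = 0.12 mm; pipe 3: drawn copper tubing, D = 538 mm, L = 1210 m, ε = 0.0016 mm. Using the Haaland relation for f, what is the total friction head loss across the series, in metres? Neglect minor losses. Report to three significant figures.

H ≈ 20.9 m

Pipe 1: V = 2.900 m/s, Re = 1.58×10^6, ε/D = 3.39×10^-4, f = 0.01574, h_1 = f(L/D)V²/2g = 7.767 m
Pipe 2: V = 2.042 m/s, Re = 1.32×10^6, ε/D = 2.27×10^-4, f = 0.01472, h_2 = f(L/D)V²/2g = 8.231 m
Pipe 3: V = 1.966 m/s, Re = 1.30×10^6, ε/D = 2.97×10^-6, f = 0.01115, h_3 = f(L/D)V²/2g = 4.943 m
Series → Q common, losses add: H = Σh = 20.94 m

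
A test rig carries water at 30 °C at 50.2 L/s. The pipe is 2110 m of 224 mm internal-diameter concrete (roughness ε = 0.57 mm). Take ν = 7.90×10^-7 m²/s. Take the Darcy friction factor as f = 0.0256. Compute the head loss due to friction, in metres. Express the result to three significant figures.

h_f ≈ 19.9 m

V = 4Q/(πD²) = 4·0.0502/(π·0.224²) = 1.274 m/s
h_f = f(L/D)V²/(2g) = 0.02560·(2110/0.224)·1.274²/(2·9.81) = 19.94 m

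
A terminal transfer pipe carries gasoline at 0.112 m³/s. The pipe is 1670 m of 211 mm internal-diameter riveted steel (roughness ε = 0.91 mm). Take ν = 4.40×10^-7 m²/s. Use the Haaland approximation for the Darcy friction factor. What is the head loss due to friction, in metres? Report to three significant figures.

h_f ≈ 121 m

V = 4Q/(πD²) = 4·0.112/(π·0.211²) = 3.203 m/s
Re = VD/ν = 3.203·0.211/4.40×10^-7 = 1.54×10^6 → turbulent
ε/D = 0.91/211 = 0.00431
Haaland: f = 0.02917
h_f = f(L/D)V²/(2g) = 0.02917·(1670/0.211)·3.203²/(2·9.81) = 120.7 m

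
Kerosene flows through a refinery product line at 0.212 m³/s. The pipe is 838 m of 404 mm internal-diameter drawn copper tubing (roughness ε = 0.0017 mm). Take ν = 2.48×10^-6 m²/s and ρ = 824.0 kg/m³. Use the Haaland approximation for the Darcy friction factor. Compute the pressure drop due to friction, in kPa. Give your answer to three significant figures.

V = 4Q/(πD²) = 4·0.212/(π·0.404²) = 1.654 m/s
Re = VD/ν = 1.654·0.404/2.48×10^-6 = 2.69×10^5 → turbulent
ε/D = 0.0017/404 = 4.21×10^-6
Haaland: f = 0.01467
h_f = f(L/D)V²/(2g) = 0.01467·(838/0.404)·1.654²/(2·9.81) = 4.241 m
Δp = ρg·h_f = 824.0·9.81·4.241 = 34.28 kPa

Δp ≈ 34.3 kPa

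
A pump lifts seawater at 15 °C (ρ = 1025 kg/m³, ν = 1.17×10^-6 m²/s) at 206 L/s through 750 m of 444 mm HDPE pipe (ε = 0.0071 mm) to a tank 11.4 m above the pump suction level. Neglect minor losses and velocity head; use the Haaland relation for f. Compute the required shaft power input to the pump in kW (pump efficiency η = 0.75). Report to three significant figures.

P_shaft ≈ 37.1 kW

V = 4Q/(πD²) = 1.330 m/s; Re = 5.05×10^5; ε/D = 1.60×10^-5; f = 0.01323
h_f = f(L/D)V²/2g = 2.016 m
Total head H = z + h_f = 11.4 + 2.016 = 13.42 m
P_hyd = ρgQH = 1025·9.81·0.206·13.42 = 27.79 kW
P_shaft = P_hyd/η = 27.79/0.75 = 37.05 kW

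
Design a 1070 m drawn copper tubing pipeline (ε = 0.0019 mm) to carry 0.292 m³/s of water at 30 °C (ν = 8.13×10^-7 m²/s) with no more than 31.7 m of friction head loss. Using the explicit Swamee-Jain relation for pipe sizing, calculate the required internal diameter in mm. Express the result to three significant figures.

Swamee-Jain (Type III): D = 0.66·[ε^1.25·(LQ²/(gh_f))^4.75 + ν·Q^9.4·(L/(gh_f))^5.2]^0.04
LQ²/(gh_f) = 0.2934; L/(gh_f) = 3.441
Term 1 = ε^1.25·(…)^4.75 = 2.08×10^-10; Term 2 = ν·Q^9.4·(…)^5.2 = 4.73×10^-9
D = 0.66·(2.08×10^-10 + 4.73×10^-9)^0.04 = 0.3071 m = 307 mm
Check: V = 3.94 m/s, Re = 1.49×10^6, f = 0.01106, h_f = 30.5 m ≈ 31.7 m ✓

D ≈ 307 mm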